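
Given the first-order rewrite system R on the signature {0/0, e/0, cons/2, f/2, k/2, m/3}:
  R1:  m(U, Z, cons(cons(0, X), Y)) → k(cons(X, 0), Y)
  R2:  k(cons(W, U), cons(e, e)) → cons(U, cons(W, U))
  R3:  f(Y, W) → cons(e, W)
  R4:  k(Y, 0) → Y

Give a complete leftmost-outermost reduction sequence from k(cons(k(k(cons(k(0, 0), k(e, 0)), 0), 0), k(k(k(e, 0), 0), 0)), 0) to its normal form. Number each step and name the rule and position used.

cons(cons(0, e), e)

1. k(cons(k(k(cons(k(0, 0), k(e, 0)), 0), 0), k(k(k(e, 0), 0), 0)), 0)  →  cons(k(k(cons(k(0, 0), k(e, 0)), 0), 0), k(k(k(e, 0), 0), 0))   [R4 at ε]
2. cons(k(k(cons(k(0, 0), k(e, 0)), 0), 0), k(k(k(e, 0), 0), 0))  →  cons(k(cons(k(0, 0), k(e, 0)), 0), k(k(k(e, 0), 0), 0))   [R4 at 1]
3. cons(k(cons(k(0, 0), k(e, 0)), 0), k(k(k(e, 0), 0), 0))  →  cons(cons(k(0, 0), k(e, 0)), k(k(k(e, 0), 0), 0))   [R4 at 1]
4. cons(cons(k(0, 0), k(e, 0)), k(k(k(e, 0), 0), 0))  →  cons(cons(0, k(e, 0)), k(k(k(e, 0), 0), 0))   [R4 at 1.1]
5. cons(cons(0, k(e, 0)), k(k(k(e, 0), 0), 0))  →  cons(cons(0, e), k(k(k(e, 0), 0), 0))   [R4 at 1.2]
6. cons(cons(0, e), k(k(k(e, 0), 0), 0))  →  cons(cons(0, e), k(k(e, 0), 0))   [R4 at 2]
7. cons(cons(0, e), k(k(e, 0), 0))  →  cons(cons(0, e), k(e, 0))   [R4 at 2]
8. cons(cons(0, e), k(e, 0))  →  cons(cons(0, e), e)   [R4 at 2]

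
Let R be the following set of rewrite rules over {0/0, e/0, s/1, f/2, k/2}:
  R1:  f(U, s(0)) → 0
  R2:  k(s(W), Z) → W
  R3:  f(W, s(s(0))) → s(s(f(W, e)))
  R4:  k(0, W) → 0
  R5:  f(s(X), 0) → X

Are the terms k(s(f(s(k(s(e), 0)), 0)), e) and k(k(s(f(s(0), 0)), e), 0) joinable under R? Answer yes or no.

Reduce t₁ = k(s(f(s(k(s(e), 0)), 0)), e):
1. k(s(f(s(k(s(e), 0)), 0)), e)  →  f(s(k(s(e), 0)), 0)   [R2 at ε]
2. f(s(k(s(e), 0)), 0)  →  k(s(e), 0)   [R5 at ε]
3. k(s(e), 0)  →  e   [R2 at ε]

Reduce t₂ = k(k(s(f(s(0), 0)), e), 0):
1. k(k(s(f(s(0), 0)), e), 0)  →  k(f(s(0), 0), 0)   [R2 at 1]
2. k(f(s(0), 0), 0)  →  k(0, 0)   [R5 at 1]
3. k(0, 0)  →  0   [R4 at ε]

no — NF(t₁) = e, NF(t₂) = 0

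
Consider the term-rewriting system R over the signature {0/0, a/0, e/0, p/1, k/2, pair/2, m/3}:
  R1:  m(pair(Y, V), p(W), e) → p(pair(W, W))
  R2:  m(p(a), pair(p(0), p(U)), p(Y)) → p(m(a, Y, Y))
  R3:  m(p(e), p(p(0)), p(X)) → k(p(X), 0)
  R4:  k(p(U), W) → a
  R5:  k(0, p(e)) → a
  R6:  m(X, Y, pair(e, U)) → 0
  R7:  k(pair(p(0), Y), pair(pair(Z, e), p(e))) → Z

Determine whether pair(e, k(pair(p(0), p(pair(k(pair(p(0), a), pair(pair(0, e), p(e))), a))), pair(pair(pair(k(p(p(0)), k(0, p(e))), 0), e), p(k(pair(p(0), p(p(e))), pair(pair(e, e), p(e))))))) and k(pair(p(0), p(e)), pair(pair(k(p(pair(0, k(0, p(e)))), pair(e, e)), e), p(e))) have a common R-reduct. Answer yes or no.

no — NF(t₁) = pair(e, pair(a, 0)), NF(t₂) = a

Reduce t₁ = pair(e, k(pair(p(0), p(pair(k(pair(p(0), a), pair(pair(0, e), p(e))), a))), pair(pair(pair(k(p(p(0)), k(0, p(e))), 0), e), p(k(pair(p(0), p(p(e))), pair(pair(e, e), p(e))))))):
1. pair(e, k(pair(p(0), p(pair(k(pair(p(0), a), pair(pair(0, e), p(e))), a))), pair(pair(pair(k(p(p(0)), k(0, p(e))), 0), e), p(k(pair(p(0), p(p(e))), pair(pair(e, e), p(e)))))))  →  pair(e, k(pair(p(0), p(pair(0, a))), pair(pair(pair(k(p(p(0)), k(0, p(e))), 0), e), p(k(pair(p(0), p(p(e))), pair(pair(e, e), p(e)))))))   [R7 at 2.1.2.1.1]
2. pair(e, k(pair(p(0), p(pair(0, a))), pair(pair(pair(k(p(p(0)), k(0, p(e))), 0), e), p(k(pair(p(0), p(p(e))), pair(pair(e, e), p(e)))))))  →  pair(e, k(pair(p(0), p(pair(0, a))), pair(pair(pair(a, 0), e), p(k(pair(p(0), p(p(e))), pair(pair(e, e), p(e)))))))   [R4 at 2.2.1.1.1]
3. pair(e, k(pair(p(0), p(pair(0, a))), pair(pair(pair(a, 0), e), p(k(pair(p(0), p(p(e))), pair(pair(e, e), p(e)))))))  →  pair(e, k(pair(p(0), p(pair(0, a))), pair(pair(pair(a, 0), e), p(e))))   [R7 at 2.2.2.1]
4. pair(e, k(pair(p(0), p(pair(0, a))), pair(pair(pair(a, 0), e), p(e))))  →  pair(e, pair(a, 0))   [R7 at 2]

Reduce t₂ = k(pair(p(0), p(e)), pair(pair(k(p(pair(0, k(0, p(e)))), pair(e, e)), e), p(e))):
1. k(pair(p(0), p(e)), pair(pair(k(p(pair(0, k(0, p(e)))), pair(e, e)), e), p(e)))  →  k(p(pair(0, k(0, p(e)))), pair(e, e))   [R7 at ε]
2. k(p(pair(0, k(0, p(e)))), pair(e, e))  →  a   [R4 at ε]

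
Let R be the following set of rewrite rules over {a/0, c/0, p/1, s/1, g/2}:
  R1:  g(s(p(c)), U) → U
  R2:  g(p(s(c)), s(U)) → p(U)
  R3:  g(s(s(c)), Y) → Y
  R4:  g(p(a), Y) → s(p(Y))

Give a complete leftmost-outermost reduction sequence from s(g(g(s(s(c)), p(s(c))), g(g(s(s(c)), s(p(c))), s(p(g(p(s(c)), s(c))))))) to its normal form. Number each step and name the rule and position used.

s(p(p(p(c))))

1. s(g(g(s(s(c)), p(s(c))), g(g(s(s(c)), s(p(c))), s(p(g(p(s(c)), s(c)))))))  →  s(g(p(s(c)), g(g(s(s(c)), s(p(c))), s(p(g(p(s(c)), s(c)))))))   [R3 at 1.1]
2. s(g(p(s(c)), g(g(s(s(c)), s(p(c))), s(p(g(p(s(c)), s(c)))))))  →  s(g(p(s(c)), g(s(p(c)), s(p(g(p(s(c)), s(c)))))))   [R3 at 1.2.1]
3. s(g(p(s(c)), g(s(p(c)), s(p(g(p(s(c)), s(c)))))))  →  s(g(p(s(c)), s(p(g(p(s(c)), s(c))))))   [R1 at 1.2]
4. s(g(p(s(c)), s(p(g(p(s(c)), s(c))))))  →  s(p(p(g(p(s(c)), s(c)))))   [R2 at 1]
5. s(p(p(g(p(s(c)), s(c)))))  →  s(p(p(p(c))))   [R2 at 1.1.1]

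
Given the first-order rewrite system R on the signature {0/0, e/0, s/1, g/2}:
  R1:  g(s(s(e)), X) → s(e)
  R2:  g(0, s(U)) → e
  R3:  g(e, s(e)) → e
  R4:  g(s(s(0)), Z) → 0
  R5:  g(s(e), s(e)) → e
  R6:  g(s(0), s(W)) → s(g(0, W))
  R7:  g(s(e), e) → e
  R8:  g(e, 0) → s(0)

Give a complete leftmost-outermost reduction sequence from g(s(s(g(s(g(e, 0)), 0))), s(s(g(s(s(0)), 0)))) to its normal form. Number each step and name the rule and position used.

1. g(s(s(g(s(g(e, 0)), 0))), s(s(g(s(s(0)), 0))))  →  g(s(s(g(s(s(0)), 0))), s(s(g(s(s(0)), 0))))   [R8 at 1.1.1.1.1]
2. g(s(s(g(s(s(0)), 0))), s(s(g(s(s(0)), 0))))  →  g(s(s(0)), s(s(g(s(s(0)), 0))))   [R4 at 1.1.1]
3. g(s(s(0)), s(s(g(s(s(0)), 0))))  →  0   [R4 at ε]

0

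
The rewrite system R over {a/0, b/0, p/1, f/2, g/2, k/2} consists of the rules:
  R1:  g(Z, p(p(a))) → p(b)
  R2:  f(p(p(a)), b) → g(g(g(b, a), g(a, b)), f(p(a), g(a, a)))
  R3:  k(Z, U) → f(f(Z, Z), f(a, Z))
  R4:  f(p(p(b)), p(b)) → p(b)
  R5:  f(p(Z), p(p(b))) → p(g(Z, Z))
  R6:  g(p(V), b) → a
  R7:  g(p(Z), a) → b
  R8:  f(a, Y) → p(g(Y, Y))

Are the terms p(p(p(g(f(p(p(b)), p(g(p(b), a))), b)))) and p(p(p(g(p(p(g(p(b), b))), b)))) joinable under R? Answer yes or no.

yes — NF(t₁) = p(p(p(a))), NF(t₂) = p(p(p(a)))

Reduce t₁ = p(p(p(g(f(p(p(b)), p(g(p(b), a))), b)))):
1. p(p(p(g(f(p(p(b)), p(g(p(b), a))), b))))  →  p(p(p(g(f(p(p(b)), p(b)), b))))   [R7 at 1.1.1.1.2.1]
2. p(p(p(g(f(p(p(b)), p(b)), b))))  →  p(p(p(g(p(b), b))))   [R4 at 1.1.1.1]
3. p(p(p(g(p(b), b))))  →  p(p(p(a)))   [R6 at 1.1.1]

Reduce t₂ = p(p(p(g(p(p(g(p(b), b))), b)))):
1. p(p(p(g(p(p(g(p(b), b))), b))))  →  p(p(p(a)))   [R6 at 1.1.1]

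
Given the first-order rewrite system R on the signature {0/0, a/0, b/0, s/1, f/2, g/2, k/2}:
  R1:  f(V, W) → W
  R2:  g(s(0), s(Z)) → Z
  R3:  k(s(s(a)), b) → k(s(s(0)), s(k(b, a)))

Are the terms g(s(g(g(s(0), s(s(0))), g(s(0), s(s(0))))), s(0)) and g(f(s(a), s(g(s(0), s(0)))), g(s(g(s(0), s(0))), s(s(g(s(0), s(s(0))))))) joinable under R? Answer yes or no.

no — NF(t₁) = 0, NF(t₂) = s(0)

Reduce t₁ = g(s(g(g(s(0), s(s(0))), g(s(0), s(s(0))))), s(0)):
1. g(s(g(g(s(0), s(s(0))), g(s(0), s(s(0))))), s(0))  →  g(s(g(s(0), g(s(0), s(s(0))))), s(0))   [R2 at 1.1.1]
2. g(s(g(s(0), g(s(0), s(s(0))))), s(0))  →  g(s(g(s(0), s(0))), s(0))   [R2 at 1.1.2]
3. g(s(g(s(0), s(0))), s(0))  →  g(s(0), s(0))   [R2 at 1.1]
4. g(s(0), s(0))  →  0   [R2 at ε]

Reduce t₂ = g(f(s(a), s(g(s(0), s(0)))), g(s(g(s(0), s(0))), s(s(g(s(0), s(s(0))))))):
1. g(f(s(a), s(g(s(0), s(0)))), g(s(g(s(0), s(0))), s(s(g(s(0), s(s(0)))))))  →  g(s(g(s(0), s(0))), g(s(g(s(0), s(0))), s(s(g(s(0), s(s(0)))))))   [R1 at 1]
2. g(s(g(s(0), s(0))), g(s(g(s(0), s(0))), s(s(g(s(0), s(s(0)))))))  →  g(s(0), g(s(g(s(0), s(0))), s(s(g(s(0), s(s(0)))))))   [R2 at 1.1]
3. g(s(0), g(s(g(s(0), s(0))), s(s(g(s(0), s(s(0)))))))  →  g(s(0), g(s(0), s(s(g(s(0), s(s(0)))))))   [R2 at 2.1.1]
4. g(s(0), g(s(0), s(s(g(s(0), s(s(0)))))))  →  g(s(0), s(g(s(0), s(s(0)))))   [R2 at 2]
5. g(s(0), s(g(s(0), s(s(0)))))  →  g(s(0), s(s(0)))   [R2 at ε]
6. g(s(0), s(s(0)))  →  s(0)   [R2 at ε]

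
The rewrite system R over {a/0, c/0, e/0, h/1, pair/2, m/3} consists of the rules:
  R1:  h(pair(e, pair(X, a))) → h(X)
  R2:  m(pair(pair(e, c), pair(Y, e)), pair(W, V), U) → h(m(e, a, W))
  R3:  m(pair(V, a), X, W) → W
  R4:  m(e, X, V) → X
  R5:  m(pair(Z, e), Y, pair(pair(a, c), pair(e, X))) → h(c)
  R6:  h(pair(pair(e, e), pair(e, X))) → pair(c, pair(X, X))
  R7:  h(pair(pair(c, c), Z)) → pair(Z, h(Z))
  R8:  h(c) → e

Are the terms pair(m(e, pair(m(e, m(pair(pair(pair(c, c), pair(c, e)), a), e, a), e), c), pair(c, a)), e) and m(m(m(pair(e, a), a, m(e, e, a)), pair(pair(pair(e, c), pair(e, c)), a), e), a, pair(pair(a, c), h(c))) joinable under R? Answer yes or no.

yes — NF(t₁) = pair(pair(a, c), e), NF(t₂) = pair(pair(a, c), e)

Reduce t₁ = pair(m(e, pair(m(e, m(pair(pair(pair(c, c), pair(c, e)), a), e, a), e), c), pair(c, a)), e):
1. pair(m(e, pair(m(e, m(pair(pair(pair(c, c), pair(c, e)), a), e, a), e), c), pair(c, a)), e)  →  pair(pair(m(e, m(pair(pair(pair(c, c), pair(c, e)), a), e, a), e), c), e)   [R4 at 1]
2. pair(pair(m(e, m(pair(pair(pair(c, c), pair(c, e)), a), e, a), e), c), e)  →  pair(pair(m(pair(pair(pair(c, c), pair(c, e)), a), e, a), c), e)   [R4 at 1.1]
3. pair(pair(m(pair(pair(pair(c, c), pair(c, e)), a), e, a), c), e)  →  pair(pair(a, c), e)   [R3 at 1.1]

Reduce t₂ = m(m(m(pair(e, a), a, m(e, e, a)), pair(pair(pair(e, c), pair(e, c)), a), e), a, pair(pair(a, c), h(c))):
1. m(m(m(pair(e, a), a, m(e, e, a)), pair(pair(pair(e, c), pair(e, c)), a), e), a, pair(pair(a, c), h(c)))  →  m(m(m(e, e, a), pair(pair(pair(e, c), pair(e, c)), a), e), a, pair(pair(a, c), h(c)))   [R3 at 1.1]
2. m(m(m(e, e, a), pair(pair(pair(e, c), pair(e, c)), a), e), a, pair(pair(a, c), h(c)))  →  m(m(e, pair(pair(pair(e, c), pair(e, c)), a), e), a, pair(pair(a, c), h(c)))   [R4 at 1.1]
3. m(m(e, pair(pair(pair(e, c), pair(e, c)), a), e), a, pair(pair(a, c), h(c)))  →  m(pair(pair(pair(e, c), pair(e, c)), a), a, pair(pair(a, c), h(c)))   [R4 at 1]
4. m(pair(pair(pair(e, c), pair(e, c)), a), a, pair(pair(a, c), h(c)))  →  pair(pair(a, c), h(c))   [R3 at ε]
5. pair(pair(a, c), h(c))  →  pair(pair(a, c), e)   [R8 at 2]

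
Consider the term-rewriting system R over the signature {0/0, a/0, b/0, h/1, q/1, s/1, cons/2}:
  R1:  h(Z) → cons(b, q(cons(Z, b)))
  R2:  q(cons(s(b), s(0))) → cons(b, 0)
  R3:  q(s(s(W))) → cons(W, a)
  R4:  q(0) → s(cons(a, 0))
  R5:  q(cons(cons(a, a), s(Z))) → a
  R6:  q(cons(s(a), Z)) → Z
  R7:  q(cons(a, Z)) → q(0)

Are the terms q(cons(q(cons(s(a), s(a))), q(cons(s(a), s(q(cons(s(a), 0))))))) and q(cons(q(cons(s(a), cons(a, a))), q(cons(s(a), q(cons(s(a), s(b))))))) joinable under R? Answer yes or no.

Reduce t₁ = q(cons(q(cons(s(a), s(a))), q(cons(s(a), s(q(cons(s(a), 0))))))):
1. q(cons(q(cons(s(a), s(a))), q(cons(s(a), s(q(cons(s(a), 0)))))))  →  q(cons(s(a), q(cons(s(a), s(q(cons(s(a), 0)))))))   [R6 at 1.1]
2. q(cons(s(a), q(cons(s(a), s(q(cons(s(a), 0)))))))  →  q(cons(s(a), s(q(cons(s(a), 0)))))   [R6 at ε]
3. q(cons(s(a), s(q(cons(s(a), 0)))))  →  s(q(cons(s(a), 0)))   [R6 at ε]
4. s(q(cons(s(a), 0)))  →  s(0)   [R6 at 1]

Reduce t₂ = q(cons(q(cons(s(a), cons(a, a))), q(cons(s(a), q(cons(s(a), s(b))))))):
1. q(cons(q(cons(s(a), cons(a, a))), q(cons(s(a), q(cons(s(a), s(b)))))))  →  q(cons(cons(a, a), q(cons(s(a), q(cons(s(a), s(b)))))))   [R6 at 1.1]
2. q(cons(cons(a, a), q(cons(s(a), q(cons(s(a), s(b)))))))  →  q(cons(cons(a, a), q(cons(s(a), s(b)))))   [R6 at 1.2]
3. q(cons(cons(a, a), q(cons(s(a), s(b)))))  →  q(cons(cons(a, a), s(b)))   [R6 at 1.2]
4. q(cons(cons(a, a), s(b)))  →  a   [R5 at ε]

no — NF(t₁) = s(0), NF(t₂) = a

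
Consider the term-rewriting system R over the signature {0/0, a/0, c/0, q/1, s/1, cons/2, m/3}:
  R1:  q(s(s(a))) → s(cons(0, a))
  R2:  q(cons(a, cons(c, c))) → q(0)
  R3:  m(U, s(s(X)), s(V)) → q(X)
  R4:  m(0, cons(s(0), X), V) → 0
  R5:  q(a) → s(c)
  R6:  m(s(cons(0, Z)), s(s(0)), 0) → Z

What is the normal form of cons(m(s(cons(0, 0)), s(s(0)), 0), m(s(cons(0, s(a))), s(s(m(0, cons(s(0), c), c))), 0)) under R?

1. cons(m(s(cons(0, 0)), s(s(0)), 0), m(s(cons(0, s(a))), s(s(m(0, cons(s(0), c), c))), 0))  →  cons(0, m(s(cons(0, s(a))), s(s(m(0, cons(s(0), c), c))), 0))   [R6 at 1]
2. cons(0, m(s(cons(0, s(a))), s(s(m(0, cons(s(0), c), c))), 0))  →  cons(0, m(s(cons(0, s(a))), s(s(0)), 0))   [R4 at 2.2.1.1]
3. cons(0, m(s(cons(0, s(a))), s(s(0)), 0))  →  cons(0, s(a))   [R6 at 2]

cons(0, s(a))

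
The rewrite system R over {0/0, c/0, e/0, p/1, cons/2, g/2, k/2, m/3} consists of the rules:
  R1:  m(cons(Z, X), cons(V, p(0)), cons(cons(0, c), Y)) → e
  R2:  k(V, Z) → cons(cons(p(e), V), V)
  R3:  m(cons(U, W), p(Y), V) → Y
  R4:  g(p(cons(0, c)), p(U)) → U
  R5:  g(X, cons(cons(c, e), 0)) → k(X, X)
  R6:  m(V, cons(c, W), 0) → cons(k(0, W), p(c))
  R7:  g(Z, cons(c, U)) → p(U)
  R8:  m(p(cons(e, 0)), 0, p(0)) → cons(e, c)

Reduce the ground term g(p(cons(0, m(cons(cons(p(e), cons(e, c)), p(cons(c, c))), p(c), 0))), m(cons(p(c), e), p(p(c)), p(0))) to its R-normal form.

c

1. g(p(cons(0, m(cons(cons(p(e), cons(e, c)), p(cons(c, c))), p(c), 0))), m(cons(p(c), e), p(p(c)), p(0)))  →  g(p(cons(0, c)), m(cons(p(c), e), p(p(c)), p(0)))   [R3 at 1.1.2]
2. g(p(cons(0, c)), m(cons(p(c), e), p(p(c)), p(0)))  →  g(p(cons(0, c)), p(c))   [R3 at 2]
3. g(p(cons(0, c)), p(c))  →  c   [R4 at ε]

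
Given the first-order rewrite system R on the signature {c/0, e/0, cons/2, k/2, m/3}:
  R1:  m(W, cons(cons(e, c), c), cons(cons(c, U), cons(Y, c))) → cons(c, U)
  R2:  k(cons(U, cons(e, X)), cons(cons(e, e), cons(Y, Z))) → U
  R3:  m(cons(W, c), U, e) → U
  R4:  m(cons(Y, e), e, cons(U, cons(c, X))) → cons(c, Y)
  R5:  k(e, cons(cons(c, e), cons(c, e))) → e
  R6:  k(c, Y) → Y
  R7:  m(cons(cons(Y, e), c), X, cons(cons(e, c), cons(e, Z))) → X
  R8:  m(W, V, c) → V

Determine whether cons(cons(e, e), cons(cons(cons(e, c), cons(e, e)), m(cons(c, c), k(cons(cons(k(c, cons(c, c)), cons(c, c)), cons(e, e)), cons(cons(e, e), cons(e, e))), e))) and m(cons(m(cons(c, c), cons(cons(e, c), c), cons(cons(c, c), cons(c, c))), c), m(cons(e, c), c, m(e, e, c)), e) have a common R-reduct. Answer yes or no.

Reduce t₁ = cons(cons(e, e), cons(cons(cons(e, c), cons(e, e)), m(cons(c, c), k(cons(cons(k(c, cons(c, c)), cons(c, c)), cons(e, e)), cons(cons(e, e), cons(e, e))), e))):
1. cons(cons(e, e), cons(cons(cons(e, c), cons(e, e)), m(cons(c, c), k(cons(cons(k(c, cons(c, c)), cons(c, c)), cons(e, e)), cons(cons(e, e), cons(e, e))), e)))  →  cons(cons(e, e), cons(cons(cons(e, c), cons(e, e)), k(cons(cons(k(c, cons(c, c)), cons(c, c)), cons(e, e)), cons(cons(e, e), cons(e, e)))))   [R3 at 2.2]
2. cons(cons(e, e), cons(cons(cons(e, c), cons(e, e)), k(cons(cons(k(c, cons(c, c)), cons(c, c)), cons(e, e)), cons(cons(e, e), cons(e, e)))))  →  cons(cons(e, e), cons(cons(cons(e, c), cons(e, e)), cons(k(c, cons(c, c)), cons(c, c))))   [R2 at 2.2]
3. cons(cons(e, e), cons(cons(cons(e, c), cons(e, e)), cons(k(c, cons(c, c)), cons(c, c))))  →  cons(cons(e, e), cons(cons(cons(e, c), cons(e, e)), cons(cons(c, c), cons(c, c))))   [R6 at 2.2.1]

Reduce t₂ = m(cons(m(cons(c, c), cons(cons(e, c), c), cons(cons(c, c), cons(c, c))), c), m(cons(e, c), c, m(e, e, c)), e):
1. m(cons(m(cons(c, c), cons(cons(e, c), c), cons(cons(c, c), cons(c, c))), c), m(cons(e, c), c, m(e, e, c)), e)  →  m(cons(e, c), c, m(e, e, c))   [R3 at ε]
2. m(cons(e, c), c, m(e, e, c))  →  m(cons(e, c), c, e)   [R8 at 3]
3. m(cons(e, c), c, e)  →  c   [R3 at ε]

no — NF(t₁) = cons(cons(e, e), cons(cons(cons(e, c), cons(e, e)), cons(cons(c, c), cons(c, c)))), NF(t₂) = c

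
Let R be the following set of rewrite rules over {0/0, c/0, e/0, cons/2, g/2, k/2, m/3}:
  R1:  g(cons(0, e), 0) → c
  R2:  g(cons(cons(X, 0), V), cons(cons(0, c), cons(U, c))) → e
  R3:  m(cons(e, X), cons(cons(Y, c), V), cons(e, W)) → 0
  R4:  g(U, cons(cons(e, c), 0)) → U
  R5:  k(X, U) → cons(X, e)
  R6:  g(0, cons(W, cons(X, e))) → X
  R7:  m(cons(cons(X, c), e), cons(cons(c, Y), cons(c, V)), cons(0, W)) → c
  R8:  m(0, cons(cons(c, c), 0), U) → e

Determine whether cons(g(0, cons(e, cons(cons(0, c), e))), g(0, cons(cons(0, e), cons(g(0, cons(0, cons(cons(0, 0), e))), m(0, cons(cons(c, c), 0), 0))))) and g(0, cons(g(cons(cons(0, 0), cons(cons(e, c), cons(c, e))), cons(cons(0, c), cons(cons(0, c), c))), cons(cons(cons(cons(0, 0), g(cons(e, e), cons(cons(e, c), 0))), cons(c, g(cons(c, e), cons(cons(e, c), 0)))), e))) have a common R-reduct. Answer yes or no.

no — NF(t₁) = cons(cons(0, c), cons(0, 0)), NF(t₂) = cons(cons(cons(0, 0), cons(e, e)), cons(c, cons(c, e)))

Reduce t₁ = cons(g(0, cons(e, cons(cons(0, c), e))), g(0, cons(cons(0, e), cons(g(0, cons(0, cons(cons(0, 0), e))), m(0, cons(cons(c, c), 0), 0))))):
1. cons(g(0, cons(e, cons(cons(0, c), e))), g(0, cons(cons(0, e), cons(g(0, cons(0, cons(cons(0, 0), e))), m(0, cons(cons(c, c), 0), 0)))))  →  cons(cons(0, c), g(0, cons(cons(0, e), cons(g(0, cons(0, cons(cons(0, 0), e))), m(0, cons(cons(c, c), 0), 0)))))   [R6 at 1]
2. cons(cons(0, c), g(0, cons(cons(0, e), cons(g(0, cons(0, cons(cons(0, 0), e))), m(0, cons(cons(c, c), 0), 0)))))  →  cons(cons(0, c), g(0, cons(cons(0, e), cons(cons(0, 0), m(0, cons(cons(c, c), 0), 0)))))   [R6 at 2.2.2.1]
3. cons(cons(0, c), g(0, cons(cons(0, e), cons(cons(0, 0), m(0, cons(cons(c, c), 0), 0)))))  →  cons(cons(0, c), g(0, cons(cons(0, e), cons(cons(0, 0), e))))   [R8 at 2.2.2.2]
4. cons(cons(0, c), g(0, cons(cons(0, e), cons(cons(0, 0), e))))  →  cons(cons(0, c), cons(0, 0))   [R6 at 2]

Reduce t₂ = g(0, cons(g(cons(cons(0, 0), cons(cons(e, c), cons(c, e))), cons(cons(0, c), cons(cons(0, c), c))), cons(cons(cons(cons(0, 0), g(cons(e, e), cons(cons(e, c), 0))), cons(c, g(cons(c, e), cons(cons(e, c), 0)))), e))):
1. g(0, cons(g(cons(cons(0, 0), cons(cons(e, c), cons(c, e))), cons(cons(0, c), cons(cons(0, c), c))), cons(cons(cons(cons(0, 0), g(cons(e, e), cons(cons(e, c), 0))), cons(c, g(cons(c, e), cons(cons(e, c), 0)))), e)))  →  cons(cons(cons(0, 0), g(cons(e, e), cons(cons(e, c), 0))), cons(c, g(cons(c, e), cons(cons(e, c), 0))))   [R6 at ε]
2. cons(cons(cons(0, 0), g(cons(e, e), cons(cons(e, c), 0))), cons(c, g(cons(c, e), cons(cons(e, c), 0))))  →  cons(cons(cons(0, 0), cons(e, e)), cons(c, g(cons(c, e), cons(cons(e, c), 0))))   [R4 at 1.2]
3. cons(cons(cons(0, 0), cons(e, e)), cons(c, g(cons(c, e), cons(cons(e, c), 0))))  →  cons(cons(cons(0, 0), cons(e, e)), cons(c, cons(c, e)))   [R4 at 2.2]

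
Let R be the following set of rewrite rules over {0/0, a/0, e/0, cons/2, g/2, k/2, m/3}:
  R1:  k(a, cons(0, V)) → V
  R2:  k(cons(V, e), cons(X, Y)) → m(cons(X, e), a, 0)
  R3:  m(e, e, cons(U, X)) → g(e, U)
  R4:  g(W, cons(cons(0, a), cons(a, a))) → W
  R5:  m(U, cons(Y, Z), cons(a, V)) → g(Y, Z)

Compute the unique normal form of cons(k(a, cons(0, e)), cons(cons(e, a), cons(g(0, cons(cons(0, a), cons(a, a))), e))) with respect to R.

1. cons(k(a, cons(0, e)), cons(cons(e, a), cons(g(0, cons(cons(0, a), cons(a, a))), e)))  →  cons(e, cons(cons(e, a), cons(g(0, cons(cons(0, a), cons(a, a))), e)))   [R1 at 1]
2. cons(e, cons(cons(e, a), cons(g(0, cons(cons(0, a), cons(a, a))), e)))  →  cons(e, cons(cons(e, a), cons(0, e)))   [R4 at 2.2.1]

cons(e, cons(cons(e, a), cons(0, e)))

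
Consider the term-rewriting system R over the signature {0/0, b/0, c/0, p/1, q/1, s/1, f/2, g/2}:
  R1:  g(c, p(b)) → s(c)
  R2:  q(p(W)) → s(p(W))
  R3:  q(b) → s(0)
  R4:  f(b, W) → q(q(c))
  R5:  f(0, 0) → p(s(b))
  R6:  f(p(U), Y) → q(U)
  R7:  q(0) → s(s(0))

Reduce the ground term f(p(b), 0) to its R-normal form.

1. f(p(b), 0)  →  q(b)   [R6 at ε]
2. q(b)  →  s(0)   [R3 at ε]

s(0)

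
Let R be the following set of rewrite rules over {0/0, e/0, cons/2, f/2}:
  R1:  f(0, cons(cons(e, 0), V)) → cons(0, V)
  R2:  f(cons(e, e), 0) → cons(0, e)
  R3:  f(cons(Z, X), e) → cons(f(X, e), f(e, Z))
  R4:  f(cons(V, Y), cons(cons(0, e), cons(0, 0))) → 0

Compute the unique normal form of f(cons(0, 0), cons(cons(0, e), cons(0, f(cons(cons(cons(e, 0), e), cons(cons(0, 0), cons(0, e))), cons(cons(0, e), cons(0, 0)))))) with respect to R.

0

1. f(cons(0, 0), cons(cons(0, e), cons(0, f(cons(cons(cons(e, 0), e), cons(cons(0, 0), cons(0, e))), cons(cons(0, e), cons(0, 0))))))  →  f(cons(0, 0), cons(cons(0, e), cons(0, 0)))   [R4 at 2.2.2]
2. f(cons(0, 0), cons(cons(0, e), cons(0, 0)))  →  0   [R4 at ε]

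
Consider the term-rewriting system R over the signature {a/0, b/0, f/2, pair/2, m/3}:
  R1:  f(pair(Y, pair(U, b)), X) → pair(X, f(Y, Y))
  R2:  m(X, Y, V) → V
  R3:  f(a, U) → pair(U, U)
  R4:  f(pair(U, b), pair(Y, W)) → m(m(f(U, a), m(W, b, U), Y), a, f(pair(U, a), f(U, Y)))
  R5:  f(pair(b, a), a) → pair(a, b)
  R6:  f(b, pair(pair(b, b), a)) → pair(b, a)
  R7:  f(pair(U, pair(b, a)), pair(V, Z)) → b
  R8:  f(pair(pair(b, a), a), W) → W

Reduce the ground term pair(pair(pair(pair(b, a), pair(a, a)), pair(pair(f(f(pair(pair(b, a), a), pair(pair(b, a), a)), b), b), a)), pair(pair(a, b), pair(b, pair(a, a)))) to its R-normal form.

pair(pair(pair(pair(b, a), pair(a, a)), pair(pair(b, b), a)), pair(pair(a, b), pair(b, pair(a, a))))

1. pair(pair(pair(pair(b, a), pair(a, a)), pair(pair(f(f(pair(pair(b, a), a), pair(pair(b, a), a)), b), b), a)), pair(pair(a, b), pair(b, pair(a, a))))  →  pair(pair(pair(pair(b, a), pair(a, a)), pair(pair(f(pair(pair(b, a), a), b), b), a)), pair(pair(a, b), pair(b, pair(a, a))))   [R8 at 1.2.1.1.1]
2. pair(pair(pair(pair(b, a), pair(a, a)), pair(pair(f(pair(pair(b, a), a), b), b), a)), pair(pair(a, b), pair(b, pair(a, a))))  →  pair(pair(pair(pair(b, a), pair(a, a)), pair(pair(b, b), a)), pair(pair(a, b), pair(b, pair(a, a))))   [R8 at 1.2.1.1]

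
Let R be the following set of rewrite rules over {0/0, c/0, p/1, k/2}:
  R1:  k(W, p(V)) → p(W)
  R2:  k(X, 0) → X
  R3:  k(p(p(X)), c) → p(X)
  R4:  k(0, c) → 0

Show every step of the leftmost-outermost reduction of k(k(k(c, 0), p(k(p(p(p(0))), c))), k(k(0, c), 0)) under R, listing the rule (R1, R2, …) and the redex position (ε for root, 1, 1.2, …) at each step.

p(c)

1. k(k(k(c, 0), p(k(p(p(p(0))), c))), k(k(0, c), 0))  →  k(p(k(c, 0)), k(k(0, c), 0))   [R1 at 1]
2. k(p(k(c, 0)), k(k(0, c), 0))  →  k(p(c), k(k(0, c), 0))   [R2 at 1.1]
3. k(p(c), k(k(0, c), 0))  →  k(p(c), k(0, c))   [R2 at 2]
4. k(p(c), k(0, c))  →  k(p(c), 0)   [R4 at 2]
5. k(p(c), 0)  →  p(c)   [R2 at ε]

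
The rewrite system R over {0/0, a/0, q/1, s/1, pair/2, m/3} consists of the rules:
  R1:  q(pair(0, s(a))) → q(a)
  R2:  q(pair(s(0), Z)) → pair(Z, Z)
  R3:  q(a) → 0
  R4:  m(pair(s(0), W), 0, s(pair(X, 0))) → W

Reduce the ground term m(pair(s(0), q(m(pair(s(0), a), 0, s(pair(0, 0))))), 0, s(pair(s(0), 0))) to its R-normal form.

1. m(pair(s(0), q(m(pair(s(0), a), 0, s(pair(0, 0))))), 0, s(pair(s(0), 0)))  →  q(m(pair(s(0), a), 0, s(pair(0, 0))))   [R4 at ε]
2. q(m(pair(s(0), a), 0, s(pair(0, 0))))  →  q(a)   [R4 at 1]
3. q(a)  →  0   [R3 at ε]

0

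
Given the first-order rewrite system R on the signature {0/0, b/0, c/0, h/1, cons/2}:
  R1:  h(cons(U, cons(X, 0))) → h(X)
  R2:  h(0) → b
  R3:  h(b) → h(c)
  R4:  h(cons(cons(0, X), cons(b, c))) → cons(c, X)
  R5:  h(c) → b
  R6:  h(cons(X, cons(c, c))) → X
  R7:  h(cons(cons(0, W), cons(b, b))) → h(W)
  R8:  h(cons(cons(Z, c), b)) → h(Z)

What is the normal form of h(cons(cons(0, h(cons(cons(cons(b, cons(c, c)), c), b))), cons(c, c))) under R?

1. h(cons(cons(0, h(cons(cons(cons(b, cons(c, c)), c), b))), cons(c, c)))  →  cons(0, h(cons(cons(cons(b, cons(c, c)), c), b)))   [R6 at ε]
2. cons(0, h(cons(cons(cons(b, cons(c, c)), c), b)))  →  cons(0, h(cons(b, cons(c, c))))   [R8 at 2]
3. cons(0, h(cons(b, cons(c, c))))  →  cons(0, b)   [R6 at 2]

cons(0, b)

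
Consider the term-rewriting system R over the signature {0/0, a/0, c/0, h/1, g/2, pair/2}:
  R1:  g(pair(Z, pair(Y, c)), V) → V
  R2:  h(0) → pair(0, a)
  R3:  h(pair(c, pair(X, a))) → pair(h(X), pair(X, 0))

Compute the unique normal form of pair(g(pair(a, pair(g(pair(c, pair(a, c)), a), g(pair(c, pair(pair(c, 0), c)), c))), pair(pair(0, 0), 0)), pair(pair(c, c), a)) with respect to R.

1. pair(g(pair(a, pair(g(pair(c, pair(a, c)), a), g(pair(c, pair(pair(c, 0), c)), c))), pair(pair(0, 0), 0)), pair(pair(c, c), a))  →  pair(g(pair(a, pair(a, g(pair(c, pair(pair(c, 0), c)), c))), pair(pair(0, 0), 0)), pair(pair(c, c), a))   [R1 at 1.1.2.1]
2. pair(g(pair(a, pair(a, g(pair(c, pair(pair(c, 0), c)), c))), pair(pair(0, 0), 0)), pair(pair(c, c), a))  →  pair(g(pair(a, pair(a, c)), pair(pair(0, 0), 0)), pair(pair(c, c), a))   [R1 at 1.1.2.2]
3. pair(g(pair(a, pair(a, c)), pair(pair(0, 0), 0)), pair(pair(c, c), a))  →  pair(pair(pair(0, 0), 0), pair(pair(c, c), a))   [R1 at 1]

pair(pair(pair(0, 0), 0), pair(pair(c, c), a))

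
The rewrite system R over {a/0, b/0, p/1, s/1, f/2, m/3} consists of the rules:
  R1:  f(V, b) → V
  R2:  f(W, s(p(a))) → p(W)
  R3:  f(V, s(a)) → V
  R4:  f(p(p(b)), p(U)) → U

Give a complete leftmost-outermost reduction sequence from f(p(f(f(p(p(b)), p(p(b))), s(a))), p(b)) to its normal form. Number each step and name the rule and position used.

1. f(p(f(f(p(p(b)), p(p(b))), s(a))), p(b))  →  f(p(f(p(p(b)), p(p(b)))), p(b))   [R3 at 1.1]
2. f(p(f(p(p(b)), p(p(b)))), p(b))  →  f(p(p(b)), p(b))   [R4 at 1.1]
3. f(p(p(b)), p(b))  →  b   [R4 at ε]

b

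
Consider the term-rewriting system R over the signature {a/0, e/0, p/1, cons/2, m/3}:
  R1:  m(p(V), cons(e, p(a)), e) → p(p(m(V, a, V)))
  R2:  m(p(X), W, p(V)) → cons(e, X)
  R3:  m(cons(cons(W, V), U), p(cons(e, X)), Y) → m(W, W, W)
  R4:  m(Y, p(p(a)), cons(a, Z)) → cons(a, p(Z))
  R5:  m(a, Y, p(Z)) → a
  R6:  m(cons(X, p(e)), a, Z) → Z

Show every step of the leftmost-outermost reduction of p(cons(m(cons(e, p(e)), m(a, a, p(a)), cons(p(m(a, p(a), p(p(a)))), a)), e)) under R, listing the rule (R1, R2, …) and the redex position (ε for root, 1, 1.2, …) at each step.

p(cons(cons(p(a), a), e))

1. p(cons(m(cons(e, p(e)), m(a, a, p(a)), cons(p(m(a, p(a), p(p(a)))), a)), e))  →  p(cons(m(cons(e, p(e)), a, cons(p(m(a, p(a), p(p(a)))), a)), e))   [R5 at 1.1.2]
2. p(cons(m(cons(e, p(e)), a, cons(p(m(a, p(a), p(p(a)))), a)), e))  →  p(cons(cons(p(m(a, p(a), p(p(a)))), a), e))   [R6 at 1.1]
3. p(cons(cons(p(m(a, p(a), p(p(a)))), a), e))  →  p(cons(cons(p(a), a), e))   [R5 at 1.1.1.1]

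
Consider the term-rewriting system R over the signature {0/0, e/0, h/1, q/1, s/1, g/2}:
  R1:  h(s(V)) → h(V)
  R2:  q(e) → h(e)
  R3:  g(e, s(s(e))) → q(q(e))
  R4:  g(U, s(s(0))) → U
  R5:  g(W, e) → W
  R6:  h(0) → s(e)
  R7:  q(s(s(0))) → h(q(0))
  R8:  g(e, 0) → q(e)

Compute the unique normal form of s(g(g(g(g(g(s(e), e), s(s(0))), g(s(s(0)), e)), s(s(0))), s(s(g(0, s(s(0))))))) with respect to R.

s(s(e))

1. s(g(g(g(g(g(s(e), e), s(s(0))), g(s(s(0)), e)), s(s(0))), s(s(g(0, s(s(0)))))))  →  s(g(g(g(g(s(e), e), s(s(0))), g(s(s(0)), e)), s(s(g(0, s(s(0)))))))   [R4 at 1.1]
2. s(g(g(g(g(s(e), e), s(s(0))), g(s(s(0)), e)), s(s(g(0, s(s(0)))))))  →  s(g(g(g(s(e), e), g(s(s(0)), e)), s(s(g(0, s(s(0)))))))   [R4 at 1.1.1]
3. s(g(g(g(s(e), e), g(s(s(0)), e)), s(s(g(0, s(s(0)))))))  →  s(g(g(s(e), g(s(s(0)), e)), s(s(g(0, s(s(0)))))))   [R5 at 1.1.1]
4. s(g(g(s(e), g(s(s(0)), e)), s(s(g(0, s(s(0)))))))  →  s(g(g(s(e), s(s(0))), s(s(g(0, s(s(0)))))))   [R5 at 1.1.2]
5. s(g(g(s(e), s(s(0))), s(s(g(0, s(s(0)))))))  →  s(g(s(e), s(s(g(0, s(s(0)))))))   [R4 at 1.1]
6. s(g(s(e), s(s(g(0, s(s(0)))))))  →  s(g(s(e), s(s(0))))   [R4 at 1.2.1.1]
7. s(g(s(e), s(s(0))))  →  s(s(e))   [R4 at 1]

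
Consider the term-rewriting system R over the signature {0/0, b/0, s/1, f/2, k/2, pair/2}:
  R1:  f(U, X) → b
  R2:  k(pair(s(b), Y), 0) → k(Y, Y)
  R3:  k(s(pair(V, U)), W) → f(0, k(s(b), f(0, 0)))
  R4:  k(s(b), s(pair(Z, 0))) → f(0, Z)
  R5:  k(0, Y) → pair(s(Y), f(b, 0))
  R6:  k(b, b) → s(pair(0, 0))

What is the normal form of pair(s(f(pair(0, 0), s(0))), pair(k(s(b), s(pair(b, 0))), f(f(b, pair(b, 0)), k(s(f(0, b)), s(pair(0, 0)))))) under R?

1. pair(s(f(pair(0, 0), s(0))), pair(k(s(b), s(pair(b, 0))), f(f(b, pair(b, 0)), k(s(f(0, b)), s(pair(0, 0))))))  →  pair(s(b), pair(k(s(b), s(pair(b, 0))), f(f(b, pair(b, 0)), k(s(f(0, b)), s(pair(0, 0))))))   [R1 at 1.1]
2. pair(s(b), pair(k(s(b), s(pair(b, 0))), f(f(b, pair(b, 0)), k(s(f(0, b)), s(pair(0, 0))))))  →  pair(s(b), pair(f(0, b), f(f(b, pair(b, 0)), k(s(f(0, b)), s(pair(0, 0))))))   [R4 at 2.1]
3. pair(s(b), pair(f(0, b), f(f(b, pair(b, 0)), k(s(f(0, b)), s(pair(0, 0))))))  →  pair(s(b), pair(b, f(f(b, pair(b, 0)), k(s(f(0, b)), s(pair(0, 0))))))   [R1 at 2.1]
4. pair(s(b), pair(b, f(f(b, pair(b, 0)), k(s(f(0, b)), s(pair(0, 0))))))  →  pair(s(b), pair(b, b))   [R1 at 2.2]

pair(s(b), pair(b, b))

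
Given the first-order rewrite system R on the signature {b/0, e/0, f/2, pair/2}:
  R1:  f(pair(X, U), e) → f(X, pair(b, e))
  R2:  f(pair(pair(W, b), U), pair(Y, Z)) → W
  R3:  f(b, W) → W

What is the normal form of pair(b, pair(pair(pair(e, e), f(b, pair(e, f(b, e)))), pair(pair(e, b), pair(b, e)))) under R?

pair(b, pair(pair(pair(e, e), pair(e, e)), pair(pair(e, b), pair(b, e))))

1. pair(b, pair(pair(pair(e, e), f(b, pair(e, f(b, e)))), pair(pair(e, b), pair(b, e))))  →  pair(b, pair(pair(pair(e, e), pair(e, f(b, e))), pair(pair(e, b), pair(b, e))))   [R3 at 2.1.2]
2. pair(b, pair(pair(pair(e, e), pair(e, f(b, e))), pair(pair(e, b), pair(b, e))))  →  pair(b, pair(pair(pair(e, e), pair(e, e)), pair(pair(e, b), pair(b, e))))   [R3 at 2.1.2.2]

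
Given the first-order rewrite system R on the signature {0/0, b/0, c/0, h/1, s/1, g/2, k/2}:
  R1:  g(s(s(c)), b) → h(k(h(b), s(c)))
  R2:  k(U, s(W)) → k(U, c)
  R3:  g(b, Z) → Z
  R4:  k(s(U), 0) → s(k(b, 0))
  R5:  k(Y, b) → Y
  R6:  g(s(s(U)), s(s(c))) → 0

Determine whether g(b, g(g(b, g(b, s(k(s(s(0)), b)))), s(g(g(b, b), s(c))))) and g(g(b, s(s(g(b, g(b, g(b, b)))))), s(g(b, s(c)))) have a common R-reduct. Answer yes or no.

Reduce t₁ = g(b, g(g(b, g(b, s(k(s(s(0)), b)))), s(g(g(b, b), s(c))))):
1. g(b, g(g(b, g(b, s(k(s(s(0)), b)))), s(g(g(b, b), s(c)))))  →  g(g(b, g(b, s(k(s(s(0)), b)))), s(g(g(b, b), s(c))))   [R3 at ε]
2. g(g(b, g(b, s(k(s(s(0)), b)))), s(g(g(b, b), s(c))))  →  g(g(b, s(k(s(s(0)), b))), s(g(g(b, b), s(c))))   [R3 at 1]
3. g(g(b, s(k(s(s(0)), b))), s(g(g(b, b), s(c))))  →  g(s(k(s(s(0)), b)), s(g(g(b, b), s(c))))   [R3 at 1]
4. g(s(k(s(s(0)), b)), s(g(g(b, b), s(c))))  →  g(s(s(s(0))), s(g(g(b, b), s(c))))   [R5 at 1.1]
5. g(s(s(s(0))), s(g(g(b, b), s(c))))  →  g(s(s(s(0))), s(g(b, s(c))))   [R3 at 2.1.1]
6. g(s(s(s(0))), s(g(b, s(c))))  →  g(s(s(s(0))), s(s(c)))   [R3 at 2.1]
7. g(s(s(s(0))), s(s(c)))  →  0   [R6 at ε]

Reduce t₂ = g(g(b, s(s(g(b, g(b, g(b, b)))))), s(g(b, s(c)))):
1. g(g(b, s(s(g(b, g(b, g(b, b)))))), s(g(b, s(c))))  →  g(s(s(g(b, g(b, g(b, b))))), s(g(b, s(c))))   [R3 at 1]
2. g(s(s(g(b, g(b, g(b, b))))), s(g(b, s(c))))  →  g(s(s(g(b, g(b, b)))), s(g(b, s(c))))   [R3 at 1.1.1]
3. g(s(s(g(b, g(b, b)))), s(g(b, s(c))))  →  g(s(s(g(b, b))), s(g(b, s(c))))   [R3 at 1.1.1]
4. g(s(s(g(b, b))), s(g(b, s(c))))  →  g(s(s(b)), s(g(b, s(c))))   [R3 at 1.1.1]
5. g(s(s(b)), s(g(b, s(c))))  →  g(s(s(b)), s(s(c)))   [R3 at 2.1]
6. g(s(s(b)), s(s(c)))  →  0   [R6 at ε]

yes — NF(t₁) = 0, NF(t₂) = 0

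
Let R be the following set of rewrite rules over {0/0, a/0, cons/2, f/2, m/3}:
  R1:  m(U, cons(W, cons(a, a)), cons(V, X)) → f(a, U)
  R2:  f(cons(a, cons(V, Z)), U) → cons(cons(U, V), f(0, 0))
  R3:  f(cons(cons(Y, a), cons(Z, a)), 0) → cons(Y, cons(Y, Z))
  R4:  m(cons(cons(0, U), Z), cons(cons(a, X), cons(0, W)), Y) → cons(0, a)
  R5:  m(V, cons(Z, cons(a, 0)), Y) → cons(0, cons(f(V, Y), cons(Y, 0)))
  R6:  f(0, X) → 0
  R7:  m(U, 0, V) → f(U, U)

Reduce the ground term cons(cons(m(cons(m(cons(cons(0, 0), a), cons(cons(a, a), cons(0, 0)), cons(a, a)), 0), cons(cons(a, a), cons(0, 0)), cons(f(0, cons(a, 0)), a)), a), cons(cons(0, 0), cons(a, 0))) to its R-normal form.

1. cons(cons(m(cons(m(cons(cons(0, 0), a), cons(cons(a, a), cons(0, 0)), cons(a, a)), 0), cons(cons(a, a), cons(0, 0)), cons(f(0, cons(a, 0)), a)), a), cons(cons(0, 0), cons(a, 0)))  →  cons(cons(m(cons(cons(0, a), 0), cons(cons(a, a), cons(0, 0)), cons(f(0, cons(a, 0)), a)), a), cons(cons(0, 0), cons(a, 0)))   [R4 at 1.1.1.1]
2. cons(cons(m(cons(cons(0, a), 0), cons(cons(a, a), cons(0, 0)), cons(f(0, cons(a, 0)), a)), a), cons(cons(0, 0), cons(a, 0)))  →  cons(cons(cons(0, a), a), cons(cons(0, 0), cons(a, 0)))   [R4 at 1.1]

cons(cons(cons(0, a), a), cons(cons(0, 0), cons(a, 0)))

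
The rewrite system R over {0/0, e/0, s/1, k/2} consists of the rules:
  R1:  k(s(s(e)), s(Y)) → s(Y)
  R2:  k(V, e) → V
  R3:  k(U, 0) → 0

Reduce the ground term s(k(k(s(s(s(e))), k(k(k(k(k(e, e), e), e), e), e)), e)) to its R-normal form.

1. s(k(k(s(s(s(e))), k(k(k(k(k(e, e), e), e), e), e)), e))  →  s(k(s(s(s(e))), k(k(k(k(k(e, e), e), e), e), e)))   [R2 at 1]
2. s(k(s(s(s(e))), k(k(k(k(k(e, e), e), e), e), e)))  →  s(k(s(s(s(e))), k(k(k(k(e, e), e), e), e)))   [R2 at 1.2]
3. s(k(s(s(s(e))), k(k(k(k(e, e), e), e), e)))  →  s(k(s(s(s(e))), k(k(k(e, e), e), e)))   [R2 at 1.2]
4. s(k(s(s(s(e))), k(k(k(e, e), e), e)))  →  s(k(s(s(s(e))), k(k(e, e), e)))   [R2 at 1.2]
5. s(k(s(s(s(e))), k(k(e, e), e)))  →  s(k(s(s(s(e))), k(e, e)))   [R2 at 1.2]
6. s(k(s(s(s(e))), k(e, e)))  →  s(k(s(s(s(e))), e))   [R2 at 1.2]
7. s(k(s(s(s(e))), e))  →  s(s(s(s(e))))   [R2 at 1]

s(s(s(s(e))))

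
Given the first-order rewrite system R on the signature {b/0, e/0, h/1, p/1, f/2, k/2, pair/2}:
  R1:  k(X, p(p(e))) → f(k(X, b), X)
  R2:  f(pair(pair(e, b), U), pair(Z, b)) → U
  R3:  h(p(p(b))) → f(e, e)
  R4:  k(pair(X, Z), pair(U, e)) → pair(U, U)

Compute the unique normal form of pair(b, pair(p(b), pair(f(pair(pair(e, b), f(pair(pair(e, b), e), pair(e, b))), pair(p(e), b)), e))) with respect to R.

pair(b, pair(p(b), pair(e, e)))

1. pair(b, pair(p(b), pair(f(pair(pair(e, b), f(pair(pair(e, b), e), pair(e, b))), pair(p(e), b)), e)))  →  pair(b, pair(p(b), pair(f(pair(pair(e, b), e), pair(e, b)), e)))   [R2 at 2.2.1]
2. pair(b, pair(p(b), pair(f(pair(pair(e, b), e), pair(e, b)), e)))  →  pair(b, pair(p(b), pair(e, e)))   [R2 at 2.2.1]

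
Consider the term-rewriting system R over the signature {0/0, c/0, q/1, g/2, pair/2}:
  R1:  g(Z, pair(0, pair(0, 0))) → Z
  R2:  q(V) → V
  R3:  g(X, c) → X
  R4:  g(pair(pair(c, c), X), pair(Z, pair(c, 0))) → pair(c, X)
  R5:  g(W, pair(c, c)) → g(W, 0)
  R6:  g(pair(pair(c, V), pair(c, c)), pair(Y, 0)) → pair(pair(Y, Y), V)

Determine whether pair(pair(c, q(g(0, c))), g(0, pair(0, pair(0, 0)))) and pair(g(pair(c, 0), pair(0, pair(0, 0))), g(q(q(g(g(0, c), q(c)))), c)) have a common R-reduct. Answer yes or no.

Reduce t₁ = pair(pair(c, q(g(0, c))), g(0, pair(0, pair(0, 0)))):
1. pair(pair(c, q(g(0, c))), g(0, pair(0, pair(0, 0))))  →  pair(pair(c, g(0, c)), g(0, pair(0, pair(0, 0))))   [R2 at 1.2]
2. pair(pair(c, g(0, c)), g(0, pair(0, pair(0, 0))))  →  pair(pair(c, 0), g(0, pair(0, pair(0, 0))))   [R3 at 1.2]
3. pair(pair(c, 0), g(0, pair(0, pair(0, 0))))  →  pair(pair(c, 0), 0)   [R1 at 2]

Reduce t₂ = pair(g(pair(c, 0), pair(0, pair(0, 0))), g(q(q(g(g(0, c), q(c)))), c)):
1. pair(g(pair(c, 0), pair(0, pair(0, 0))), g(q(q(g(g(0, c), q(c)))), c))  →  pair(pair(c, 0), g(q(q(g(g(0, c), q(c)))), c))   [R1 at 1]
2. pair(pair(c, 0), g(q(q(g(g(0, c), q(c)))), c))  →  pair(pair(c, 0), q(q(g(g(0, c), q(c)))))   [R3 at 2]
3. pair(pair(c, 0), q(q(g(g(0, c), q(c)))))  →  pair(pair(c, 0), q(g(g(0, c), q(c))))   [R2 at 2]
4. pair(pair(c, 0), q(g(g(0, c), q(c))))  →  pair(pair(c, 0), g(g(0, c), q(c)))   [R2 at 2]
5. pair(pair(c, 0), g(g(0, c), q(c)))  →  pair(pair(c, 0), g(0, q(c)))   [R3 at 2.1]
6. pair(pair(c, 0), g(0, q(c)))  →  pair(pair(c, 0), g(0, c))   [R2 at 2.2]
7. pair(pair(c, 0), g(0, c))  →  pair(pair(c, 0), 0)   [R3 at 2]

yes — NF(t₁) = pair(pair(c, 0), 0), NF(t₂) = pair(pair(c, 0), 0)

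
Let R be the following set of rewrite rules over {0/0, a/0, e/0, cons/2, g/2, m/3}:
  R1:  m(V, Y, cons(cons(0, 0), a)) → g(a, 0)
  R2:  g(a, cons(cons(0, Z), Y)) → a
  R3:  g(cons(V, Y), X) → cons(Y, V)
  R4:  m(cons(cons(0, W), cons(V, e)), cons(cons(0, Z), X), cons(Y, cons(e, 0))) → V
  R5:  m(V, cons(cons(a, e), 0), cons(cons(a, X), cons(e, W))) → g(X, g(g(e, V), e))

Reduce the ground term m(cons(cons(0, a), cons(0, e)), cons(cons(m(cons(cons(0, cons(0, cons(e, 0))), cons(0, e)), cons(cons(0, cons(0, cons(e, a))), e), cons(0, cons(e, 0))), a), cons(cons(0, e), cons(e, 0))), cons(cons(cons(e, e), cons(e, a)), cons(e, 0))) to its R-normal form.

1. m(cons(cons(0, a), cons(0, e)), cons(cons(m(cons(cons(0, cons(0, cons(e, 0))), cons(0, e)), cons(cons(0, cons(0, cons(e, a))), e), cons(0, cons(e, 0))), a), cons(cons(0, e), cons(e, 0))), cons(cons(cons(e, e), cons(e, a)), cons(e, 0)))  →  m(cons(cons(0, a), cons(0, e)), cons(cons(0, a), cons(cons(0, e), cons(e, 0))), cons(cons(cons(e, e), cons(e, a)), cons(e, 0)))   [R4 at 2.1.1]
2. m(cons(cons(0, a), cons(0, e)), cons(cons(0, a), cons(cons(0, e), cons(e, 0))), cons(cons(cons(e, e), cons(e, a)), cons(e, 0)))  →  0   [R4 at ε]

0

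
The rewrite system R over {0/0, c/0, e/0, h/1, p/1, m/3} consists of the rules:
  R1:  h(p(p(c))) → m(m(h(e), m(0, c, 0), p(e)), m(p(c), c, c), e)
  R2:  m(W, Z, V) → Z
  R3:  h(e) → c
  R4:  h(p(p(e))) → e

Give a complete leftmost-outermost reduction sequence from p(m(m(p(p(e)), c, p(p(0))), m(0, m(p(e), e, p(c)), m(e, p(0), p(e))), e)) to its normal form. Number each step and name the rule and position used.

1. p(m(m(p(p(e)), c, p(p(0))), m(0, m(p(e), e, p(c)), m(e, p(0), p(e))), e))  →  p(m(0, m(p(e), e, p(c)), m(e, p(0), p(e))))   [R2 at 1]
2. p(m(0, m(p(e), e, p(c)), m(e, p(0), p(e))))  →  p(m(p(e), e, p(c)))   [R2 at 1]
3. p(m(p(e), e, p(c)))  →  p(e)   [R2 at 1]

p(e)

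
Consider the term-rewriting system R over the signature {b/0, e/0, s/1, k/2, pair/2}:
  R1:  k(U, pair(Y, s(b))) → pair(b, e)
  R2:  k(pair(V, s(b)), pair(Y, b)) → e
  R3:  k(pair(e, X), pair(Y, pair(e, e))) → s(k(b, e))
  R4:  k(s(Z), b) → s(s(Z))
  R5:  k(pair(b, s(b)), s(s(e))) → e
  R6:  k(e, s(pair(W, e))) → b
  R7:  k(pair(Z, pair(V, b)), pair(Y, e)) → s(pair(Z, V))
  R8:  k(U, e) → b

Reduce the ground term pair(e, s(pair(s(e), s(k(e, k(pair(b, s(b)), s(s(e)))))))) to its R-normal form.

1. pair(e, s(pair(s(e), s(k(e, k(pair(b, s(b)), s(s(e))))))))  →  pair(e, s(pair(s(e), s(k(e, e)))))   [R5 at 2.1.2.1.2]
2. pair(e, s(pair(s(e), s(k(e, e)))))  →  pair(e, s(pair(s(e), s(b))))   [R8 at 2.1.2.1]

pair(e, s(pair(s(e), s(b))))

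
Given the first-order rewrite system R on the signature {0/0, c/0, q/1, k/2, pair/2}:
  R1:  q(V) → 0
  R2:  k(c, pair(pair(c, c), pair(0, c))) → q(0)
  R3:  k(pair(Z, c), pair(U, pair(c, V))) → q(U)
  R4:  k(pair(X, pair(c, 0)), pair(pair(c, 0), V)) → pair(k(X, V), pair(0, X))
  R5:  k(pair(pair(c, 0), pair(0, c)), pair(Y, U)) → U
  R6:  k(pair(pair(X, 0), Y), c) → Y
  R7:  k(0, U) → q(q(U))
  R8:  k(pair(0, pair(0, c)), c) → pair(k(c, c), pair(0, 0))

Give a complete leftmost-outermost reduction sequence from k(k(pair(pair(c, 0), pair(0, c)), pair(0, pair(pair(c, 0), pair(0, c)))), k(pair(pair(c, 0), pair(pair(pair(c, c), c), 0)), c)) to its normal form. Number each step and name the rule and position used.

1. k(k(pair(pair(c, 0), pair(0, c)), pair(0, pair(pair(c, 0), pair(0, c)))), k(pair(pair(c, 0), pair(pair(pair(c, c), c), 0)), c))  →  k(pair(pair(c, 0), pair(0, c)), k(pair(pair(c, 0), pair(pair(pair(c, c), c), 0)), c))   [R5 at 1]
2. k(pair(pair(c, 0), pair(0, c)), k(pair(pair(c, 0), pair(pair(pair(c, c), c), 0)), c))  →  k(pair(pair(c, 0), pair(0, c)), pair(pair(pair(c, c), c), 0))   [R6 at 2]
3. k(pair(pair(c, 0), pair(0, c)), pair(pair(pair(c, c), c), 0))  →  0   [R5 at ε]

0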